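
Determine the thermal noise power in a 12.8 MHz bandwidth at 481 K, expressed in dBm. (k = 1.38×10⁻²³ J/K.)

−100.7 dBm

P_n = kTB = 1.38×10⁻²³ × 481 × 1.28×10⁷ = 8.50×10⁻¹⁴ W
In dBm: 10 log₁₀(8.50×10⁻¹⁴ / 10⁻³) = −100.7 dBm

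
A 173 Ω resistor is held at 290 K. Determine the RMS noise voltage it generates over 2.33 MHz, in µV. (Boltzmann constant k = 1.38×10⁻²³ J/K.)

V_n = √(4kTRB)
4kTRB = 4 × 1.38×10⁻²³ × 290 × 1.73×10² × 2.33×10⁶ = 6.45×10⁻¹² V²
V_n = √(6.45×10⁻¹²) = 2.54×10⁻⁶ V = 2.54 µV

2.54 µV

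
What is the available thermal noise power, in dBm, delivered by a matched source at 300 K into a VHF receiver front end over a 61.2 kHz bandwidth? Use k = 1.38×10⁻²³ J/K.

P_n = kTB = 1.38×10⁻²³ × 300 × 6.12×10⁴ = 2.53×10⁻¹⁶ W
In dBm: 10 log₁₀(2.53×10⁻¹⁶ / 10⁻³) = −126.0 dBm

−126.0 dBm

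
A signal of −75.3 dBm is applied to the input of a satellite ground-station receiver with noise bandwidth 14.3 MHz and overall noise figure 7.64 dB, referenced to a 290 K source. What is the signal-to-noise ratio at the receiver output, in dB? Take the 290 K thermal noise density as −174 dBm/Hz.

19.5 dB

Noise floor: N = −174 + 10 log₁₀(B) + NF
10 log₁₀(1.43×10⁷) = 71.55 dB
N = −174 + 71.55 + 7.64 = −94.81 dBm
SNR = P_sig − N = −75.3 − (−94.81) = 19.51 dB → 19.5 dB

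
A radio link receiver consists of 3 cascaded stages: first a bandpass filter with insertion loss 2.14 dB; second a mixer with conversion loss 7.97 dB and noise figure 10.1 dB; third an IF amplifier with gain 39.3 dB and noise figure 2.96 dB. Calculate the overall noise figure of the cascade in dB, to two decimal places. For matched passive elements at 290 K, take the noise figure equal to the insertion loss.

14.28 dB

Convert to linear (a loss of L dB is a gain of −L dB): F_i = 10^(NF_i/10), G_i = 10^(G_i,dB/10)
  Stage 1: F_1 = 10^(2.14/10) = 1.637, G_1 = 10^(−2.14/10) = 0.6109
  Stage 2: F_2 = 10^(10.1/10) = 10.23, G_2 = 10^(−7.97/10) = 0.1596
  Stage 3: F_3 = 10^(2.96/10) = 1.977, G_3 = 10^(39.3/10) = 8511
Friis cascade:
  F = 1.637 + (10.23 − 1)/0.6109 + (1.977 − 1)/0.09750 = 26.77
NF = 10 log₁₀(26.77) = 14.28 dB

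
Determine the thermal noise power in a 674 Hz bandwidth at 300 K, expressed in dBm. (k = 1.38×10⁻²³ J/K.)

P_n = kTB = 1.38×10⁻²³ × 300 × 6.74×10² = 2.79×10⁻¹⁸ W
In dBm: 10 log₁₀(2.79×10⁻¹⁸ / 10⁻³) = −145.5 dBm

−145.5 dBm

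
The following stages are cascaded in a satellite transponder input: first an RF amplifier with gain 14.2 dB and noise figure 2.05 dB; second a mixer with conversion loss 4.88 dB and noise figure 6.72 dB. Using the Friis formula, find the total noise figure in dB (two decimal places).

2.42 dB

Convert to linear (a loss of L dB is a gain of −L dB): F_i = 10^(NF_i/10), G_i = 10^(G_i,dB/10)
  Stage 1: F_1 = 10^(2.05/10) = 1.603, G_1 = 10^(14.2/10) = 26.30
  Stage 2: F_2 = 10^(6.72/10) = 4.699, G_2 = 10^(−4.88/10) = 0.3251
Friis cascade:
  F = 1.603 + (4.699 − 1)/26.30 = 1.744
NF = 10 log₁₀(1.744) = 2.42 dB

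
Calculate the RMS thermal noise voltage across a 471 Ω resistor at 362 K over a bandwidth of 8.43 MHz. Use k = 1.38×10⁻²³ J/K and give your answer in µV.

8.91 µV

V_n = √(4kTRB)
4kTRB = 4 × 1.38×10⁻²³ × 362 × 4.71×10² × 8.43×10⁶ = 7.93×10⁻¹¹ V²
V_n = √(7.93×10⁻¹¹) = 8.91×10⁻⁶ V = 8.91 µV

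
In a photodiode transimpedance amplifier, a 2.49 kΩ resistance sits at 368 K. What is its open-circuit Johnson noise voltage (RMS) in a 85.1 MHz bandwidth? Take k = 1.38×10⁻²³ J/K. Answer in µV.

V_n = √(4kTRB)
4kTRB = 4 × 1.38×10⁻²³ × 368 × 2.49×10³ × 8.51×10⁷ = 4.30×10⁻⁹ V²
V_n = √(4.30×10⁻⁹) = 6.56×10⁻⁵ V = 65.6 µV

65.6 µV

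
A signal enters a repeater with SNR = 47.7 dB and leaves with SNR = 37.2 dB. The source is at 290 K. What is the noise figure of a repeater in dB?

10.5 dB

NF (dB) = SNR_in(dB) − SNR_out(dB) when the source is at T₀
NF = 47.7 − 37.2 = 10.5 dB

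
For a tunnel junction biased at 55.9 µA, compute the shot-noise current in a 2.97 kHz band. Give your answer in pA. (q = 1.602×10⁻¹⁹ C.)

I_n = √(2qI·B)
2qI·B = 2 × 1.602×10⁻¹⁹ × 5.59×10⁻⁵ × 2.97×10³ = 5.32×10⁻²⁰ A²
I_n = √(5.32×10⁻²⁰) = 2.31×10⁻¹⁰ A = 231 pA

231 pA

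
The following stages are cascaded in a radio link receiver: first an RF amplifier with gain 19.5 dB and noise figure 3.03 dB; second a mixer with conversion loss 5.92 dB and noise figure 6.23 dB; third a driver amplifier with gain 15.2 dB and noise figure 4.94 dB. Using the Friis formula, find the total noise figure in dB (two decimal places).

Convert to linear (a loss of L dB is a gain of −L dB): F_i = 10^(NF_i/10), G_i = 10^(G_i,dB/10)
  Stage 1: F_1 = 10^(3.03/10) = 2.009, G_1 = 10^(19.5/10) = 89.13
  Stage 2: F_2 = 10^(6.23/10) = 4.198, G_2 = 10^(−5.92/10) = 0.2559
  Stage 3: F_3 = 10^(4.94/10) = 3.119, G_3 = 10^(15.2/10) = 33.11
Friis cascade:
  F = 2.009 + (4.198 − 1)/89.13 + (3.119 − 1)/22.80 = 2.138
NF = 10 log₁₀(2.138) = 3.30 dB

3.30 dB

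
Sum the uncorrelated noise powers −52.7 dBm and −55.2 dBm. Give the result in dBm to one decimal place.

Convert to linear, add, convert back:
P₁ = 5.37×10⁻⁹ W, P₂ = 3.02×10⁻⁹ W
P_tot = 8.39×10⁻⁹ W → 10 log₁₀(P_tot / 10⁻³) = −50.8 dBm

−50.8 dBm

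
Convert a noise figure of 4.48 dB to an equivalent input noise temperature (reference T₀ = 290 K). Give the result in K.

F = 10^(4.48/10) = 2.80543
T_e = (F − 1)·T₀ = (2.80543 − 1) × 290 = 524 K

524 K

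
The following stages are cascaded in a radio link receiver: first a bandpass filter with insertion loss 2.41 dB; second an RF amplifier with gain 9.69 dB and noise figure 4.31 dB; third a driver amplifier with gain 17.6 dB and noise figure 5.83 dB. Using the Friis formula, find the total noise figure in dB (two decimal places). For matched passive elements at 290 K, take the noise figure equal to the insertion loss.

7.18 dB

Convert to linear (a loss of L dB is a gain of −L dB): F_i = 10^(NF_i/10), G_i = 10^(G_i,dB/10)
  Stage 1: F_1 = 10^(2.41/10) = 1.742, G_1 = 10^(−2.41/10) = 0.5741
  Stage 2: F_2 = 10^(4.31/10) = 2.698, G_2 = 10^(9.69/10) = 9.311
  Stage 3: F_3 = 10^(5.83/10) = 3.828, G_3 = 10^(17.6/10) = 57.54
Friis cascade:
  F = 1.742 + (2.698 − 1)/0.5741 + (3.828 − 1)/5.346 = 5.228
NF = 10 log₁₀(5.228) = 7.18 dB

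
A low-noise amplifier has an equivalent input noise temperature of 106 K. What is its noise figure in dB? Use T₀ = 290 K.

F = 1 + T_e/T₀ = 1 + 106/290 = 1.36552
NF = 10 log₁₀(1.36552) = 1.35 dB

1.35 dB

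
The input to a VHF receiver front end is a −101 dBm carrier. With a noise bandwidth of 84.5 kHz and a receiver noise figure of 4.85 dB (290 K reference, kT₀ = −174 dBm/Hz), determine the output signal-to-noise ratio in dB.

18.9 dB

Noise floor: N = −174 + 10 log₁₀(B) + NF
10 log₁₀(8.45×10⁴) = 49.27 dB
N = −174 + 49.27 + 4.85 = −119.88 dBm
SNR = P_sig − N = −101 − (−119.88) = 18.88 dB → 18.9 dB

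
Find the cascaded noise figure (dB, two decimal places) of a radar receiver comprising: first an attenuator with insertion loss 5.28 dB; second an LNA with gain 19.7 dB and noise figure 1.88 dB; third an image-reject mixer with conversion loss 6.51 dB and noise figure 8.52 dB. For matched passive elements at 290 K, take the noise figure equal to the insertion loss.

7.34 dB

Convert to linear (a loss of L dB is a gain of −L dB): F_i = 10^(NF_i/10), G_i = 10^(G_i,dB/10)
  Stage 1: F_1 = 10^(5.28/10) = 3.373, G_1 = 10^(−5.28/10) = 0.2965
  Stage 2: F_2 = 10^(1.88/10) = 1.542, G_2 = 10^(19.7/10) = 93.33
  Stage 3: F_3 = 10^(8.52/10) = 7.112, G_3 = 10^(−6.51/10) = 0.2234
Friis cascade:
  F = 3.373 + (1.542 − 1)/0.2965 + (7.112 − 1)/27.67 = 5.421
NF = 10 log₁₀(5.421) = 7.34 dB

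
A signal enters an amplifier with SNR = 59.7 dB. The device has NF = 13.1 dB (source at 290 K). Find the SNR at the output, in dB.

46.6 dB

By definition F = SNR_in/SNR_out, so in dB: SNR_out = SNR_in − NF
SNR_out = 59.7 − 13.1 = 46.6 dB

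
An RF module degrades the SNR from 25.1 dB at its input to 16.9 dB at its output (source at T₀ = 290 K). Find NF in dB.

NF (dB) = SNR_in(dB) − SNR_out(dB) when the source is at T₀
NF = 25.1 − 16.9 = 8.2 dB

8.2 dB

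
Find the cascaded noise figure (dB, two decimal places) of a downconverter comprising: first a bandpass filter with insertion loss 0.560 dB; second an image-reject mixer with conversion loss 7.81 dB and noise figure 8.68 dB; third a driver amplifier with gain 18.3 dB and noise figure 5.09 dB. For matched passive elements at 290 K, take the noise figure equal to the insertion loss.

13.75 dB

Convert to linear (a loss of L dB is a gain of −L dB): F_i = 10^(NF_i/10), G_i = 10^(G_i,dB/10)
  Stage 1: F_1 = 10^(0.560/10) = 1.138, G_1 = 10^(−0.560/10) = 0.8790
  Stage 2: F_2 = 10^(8.68/10) = 7.379, G_2 = 10^(−7.81/10) = 0.1656
  Stage 3: F_3 = 10^(5.09/10) = 3.228, G_3 = 10^(18.3/10) = 67.61
Friis cascade:
  F = 1.138 + (7.379 − 1)/0.8790 + (3.228 − 1)/0.1455 = 23.71
NF = 10 log₁₀(23.71) = 13.75 dB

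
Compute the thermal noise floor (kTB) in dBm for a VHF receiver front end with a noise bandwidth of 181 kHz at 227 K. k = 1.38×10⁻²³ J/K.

P_n = kTB = 1.38×10⁻²³ × 227 × 1.81×10⁵ = 5.67×10⁻¹⁶ W
In dBm: 10 log₁₀(5.67×10⁻¹⁶ / 10⁻³) = −122.5 dBm

−122.5 dBm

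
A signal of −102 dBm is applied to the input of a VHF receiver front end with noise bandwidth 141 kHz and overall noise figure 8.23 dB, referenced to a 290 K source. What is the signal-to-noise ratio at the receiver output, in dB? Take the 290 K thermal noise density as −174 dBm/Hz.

12.3 dB

Noise floor: N = −174 + 10 log₁₀(B) + NF
10 log₁₀(1.41×10⁵) = 51.49 dB
N = −174 + 51.49 + 8.23 = −114.28 dBm
SNR = P_sig − N = −102 − (−114.28) = 12.28 dB → 12.3 dB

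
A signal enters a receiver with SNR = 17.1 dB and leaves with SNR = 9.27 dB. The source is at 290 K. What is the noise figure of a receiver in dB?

NF (dB) = SNR_in(dB) − SNR_out(dB) when the source is at T₀
NF = 17.1 − 9.27 = 7.83 dB

7.83 dB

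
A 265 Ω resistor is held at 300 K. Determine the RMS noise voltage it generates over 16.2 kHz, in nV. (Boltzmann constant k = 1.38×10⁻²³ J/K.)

267 nV

V_n = √(4kTRB)
4kTRB = 4 × 1.38×10⁻²³ × 300 × 2.65×10² × 1.62×10⁴ = 7.11×10⁻¹⁴ V²
V_n = √(7.11×10⁻¹⁴) = 2.67×10⁻⁷ V = 267 nV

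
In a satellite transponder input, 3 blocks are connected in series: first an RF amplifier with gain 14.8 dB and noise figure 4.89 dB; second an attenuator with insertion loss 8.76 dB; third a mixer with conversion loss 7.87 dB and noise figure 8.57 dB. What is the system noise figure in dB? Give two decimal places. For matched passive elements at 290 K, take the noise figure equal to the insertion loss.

Convert to linear (a loss of L dB is a gain of −L dB): F_i = 10^(NF_i/10), G_i = 10^(G_i,dB/10)
  Stage 1: F_1 = 10^(4.89/10) = 3.083, G_1 = 10^(14.8/10) = 30.20
  Stage 2: F_2 = 10^(8.76/10) = 7.516, G_2 = 10^(−8.76/10) = 0.1330
  Stage 3: F_3 = 10^(8.57/10) = 7.194, G_3 = 10^(−7.87/10) = 0.1633
Friis cascade:
  F = 3.083 + (7.516 − 1)/30.20 + (7.194 − 1)/4.018 = 4.841
NF = 10 log₁₀(4.841) = 6.85 dB

6.85 dB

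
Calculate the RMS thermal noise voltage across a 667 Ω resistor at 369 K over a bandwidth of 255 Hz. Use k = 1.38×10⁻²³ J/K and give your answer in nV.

58.9 nV

V_n = √(4kTRB)
4kTRB = 4 × 1.38×10⁻²³ × 369 × 6.67×10² × 2.55×10² = 3.46×10⁻¹⁵ V²
V_n = √(3.46×10⁻¹⁵) = 5.89×10⁻⁸ V = 58.9 nV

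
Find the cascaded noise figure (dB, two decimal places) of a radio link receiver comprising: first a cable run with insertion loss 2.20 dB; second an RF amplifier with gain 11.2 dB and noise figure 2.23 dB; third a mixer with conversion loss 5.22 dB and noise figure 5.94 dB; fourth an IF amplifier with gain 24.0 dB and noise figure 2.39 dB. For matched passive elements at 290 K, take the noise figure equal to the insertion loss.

5.38 dB

Convert to linear (a loss of L dB is a gain of −L dB): F_i = 10^(NF_i/10), G_i = 10^(G_i,dB/10)
  Stage 1: F_1 = 10^(2.20/10) = 1.660, G_1 = 10^(−2.20/10) = 0.6026
  Stage 2: F_2 = 10^(2.23/10) = 1.671, G_2 = 10^(11.2/10) = 13.18
  Stage 3: F_3 = 10^(5.94/10) = 3.926, G_3 = 10^(−5.22/10) = 0.3006
  Stage 4: F_4 = 10^(2.39/10) = 1.734, G_4 = 10^(24.0/10) = 251.2
Friis cascade:
  F = 1.660 + (1.671 − 1)/0.6026 + (3.926 − 1)/7.943 + (1.734 − 1)/2.388 = 3.449
NF = 10 log₁₀(3.449) = 5.38 dB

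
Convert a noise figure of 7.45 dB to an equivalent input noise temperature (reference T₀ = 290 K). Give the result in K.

1322 K

F = 10^(7.45/10) = 5.55904
T_e = (F − 1)·T₀ = (5.55904 − 1) × 290 = 1322 K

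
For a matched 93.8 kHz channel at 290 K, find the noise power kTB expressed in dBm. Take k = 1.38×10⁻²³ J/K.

P_n = kTB = 1.38×10⁻²³ × 290 × 9.38×10⁴ = 3.75×10⁻¹⁶ W
In dBm: 10 log₁₀(3.75×10⁻¹⁶ / 10⁻³) = −124.3 dBm

−124.3 dBm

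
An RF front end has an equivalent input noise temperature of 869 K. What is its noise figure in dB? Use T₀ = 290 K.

6.02 dB

F = 1 + T_e/T₀ = 1 + 869/290 = 3.99655
NF = 10 log₁₀(3.99655) = 6.02 dB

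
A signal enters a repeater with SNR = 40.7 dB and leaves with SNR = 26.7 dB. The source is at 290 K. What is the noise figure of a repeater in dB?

NF (dB) = SNR_in(dB) − SNR_out(dB) when the source is at T₀
NF = 40.7 − 26.7 = 14.0 dB

14.0 dB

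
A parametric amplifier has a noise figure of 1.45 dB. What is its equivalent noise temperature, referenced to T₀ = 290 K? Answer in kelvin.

F = 10^(1.45/10) = 1.39637
T_e = (F − 1)·T₀ = (1.39637 − 1) × 290 = 115 K

115 K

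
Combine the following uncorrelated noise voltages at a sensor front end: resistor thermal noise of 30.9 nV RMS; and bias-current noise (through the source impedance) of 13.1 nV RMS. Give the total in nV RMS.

33.6 nV

Uncorrelated sources add in power (mean-square): V_tot = √(ΣV_i²)
V_tot = √[(3.09×10⁻⁸)² + (1.31×10⁻⁸)²] = 3.36×10⁻⁸ V = 33.6 nV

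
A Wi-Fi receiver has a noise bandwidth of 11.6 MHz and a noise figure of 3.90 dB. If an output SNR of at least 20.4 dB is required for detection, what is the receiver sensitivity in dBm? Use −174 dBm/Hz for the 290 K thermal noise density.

Sensitivity = −174 + 10 log₁₀(B) + NF + SNR_min
= −174 + 70.64 + 3.90 + 20.4
= −79.06 dBm → −79.1 dBm

−79.1 dBm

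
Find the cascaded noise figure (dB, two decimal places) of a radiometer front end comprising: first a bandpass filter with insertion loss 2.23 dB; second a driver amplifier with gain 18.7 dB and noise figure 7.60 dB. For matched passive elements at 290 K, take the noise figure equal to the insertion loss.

Convert to linear (a loss of L dB is a gain of −L dB): F_i = 10^(NF_i/10), G_i = 10^(G_i,dB/10)
  Stage 1: F_1 = 10^(2.23/10) = 1.671, G_1 = 10^(−2.23/10) = 0.5984
  Stage 2: F_2 = 10^(7.60/10) = 5.754, G_2 = 10^(18.7/10) = 74.13
Friis cascade:
  F = 1.671 + (5.754 − 1)/0.5984 = 9.616
NF = 10 log₁₀(9.616) = 9.83 dB

9.83 dB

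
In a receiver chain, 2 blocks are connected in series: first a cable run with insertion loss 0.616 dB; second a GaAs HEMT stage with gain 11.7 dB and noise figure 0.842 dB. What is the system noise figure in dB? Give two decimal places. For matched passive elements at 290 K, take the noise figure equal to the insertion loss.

1.46 dB

Convert to linear (a loss of L dB is a gain of −L dB): F_i = 10^(NF_i/10), G_i = 10^(G_i,dB/10)
  Stage 1: F_1 = 10^(0.616/10) = 1.152, G_1 = 10^(−0.616/10) = 0.8678
  Stage 2: F_2 = 10^(0.842/10) = 1.214, G_2 = 10^(11.7/10) = 14.79
Friis cascade:
  F = 1.152 + (1.214 − 1)/0.8678 = 1.399
NF = 10 log₁₀(1.399) = 1.46 dB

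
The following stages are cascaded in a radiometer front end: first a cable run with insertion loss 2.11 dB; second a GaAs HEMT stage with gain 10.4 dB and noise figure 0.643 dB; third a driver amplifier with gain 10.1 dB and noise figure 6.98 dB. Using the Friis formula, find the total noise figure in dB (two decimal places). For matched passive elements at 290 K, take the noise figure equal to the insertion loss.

Convert to linear (a loss of L dB is a gain of −L dB): F_i = 10^(NF_i/10), G_i = 10^(G_i,dB/10)
  Stage 1: F_1 = 10^(2.11/10) = 1.626, G_1 = 10^(−2.11/10) = 0.6152
  Stage 2: F_2 = 10^(0.643/10) = 1.160, G_2 = 10^(10.4/10) = 10.96
  Stage 3: F_3 = 10^(6.98/10) = 4.989, G_3 = 10^(10.1/10) = 10.23
Friis cascade:
  F = 1.626 + (1.160 − 1)/0.6152 + (4.989 − 1)/6.745 = 2.476
NF = 10 log₁₀(2.476) = 3.94 dB

3.94 dB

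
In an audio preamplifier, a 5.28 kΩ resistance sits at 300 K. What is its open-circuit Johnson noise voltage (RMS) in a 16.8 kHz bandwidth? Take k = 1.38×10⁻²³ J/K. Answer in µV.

1.21 µV

V_n = √(4kTRB)
4kTRB = 4 × 1.38×10⁻²³ × 300 × 5.28×10³ × 1.68×10⁴ = 1.47×10⁻¹² V²
V_n = √(1.47×10⁻¹²) = 1.21×10⁻⁶ V = 1.21 µV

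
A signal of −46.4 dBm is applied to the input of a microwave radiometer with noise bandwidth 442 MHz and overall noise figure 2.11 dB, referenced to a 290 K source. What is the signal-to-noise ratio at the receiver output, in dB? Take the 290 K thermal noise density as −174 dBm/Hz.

39.0 dB

Noise floor: N = −174 + 10 log₁₀(B) + NF
10 log₁₀(4.42×10⁸) = 86.45 dB
N = −174 + 86.45 + 2.11 = −85.44 dBm
SNR = P_sig − N = −46.4 − (−85.44) = 39.04 dB → 39.0 dB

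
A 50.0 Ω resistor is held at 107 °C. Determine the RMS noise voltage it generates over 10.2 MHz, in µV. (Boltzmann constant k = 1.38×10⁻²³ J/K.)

3.27 µV

T = 107 °C + 273.15 = 380.15 K
V_n = √(4kTRB)
4kTRB = 4 × 1.38×10⁻²³ × 380.15 × 5.00×10¹ × 1.02×10⁷ = 1.07×10⁻¹¹ V²
V_n = √(1.07×10⁻¹¹) = 3.27×10⁻⁶ V = 3.27 µV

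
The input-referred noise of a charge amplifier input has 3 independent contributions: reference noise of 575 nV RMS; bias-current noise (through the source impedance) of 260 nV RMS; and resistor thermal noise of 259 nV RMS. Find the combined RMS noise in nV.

Uncorrelated sources add in power (mean-square): V_tot = √(ΣV_i²)
V_tot = √[(5.75×10⁻⁷)² + (2.60×10⁻⁷)² + (2.59×10⁻⁷)²] = 6.82×10⁻⁷ V = 682 nV

682 nV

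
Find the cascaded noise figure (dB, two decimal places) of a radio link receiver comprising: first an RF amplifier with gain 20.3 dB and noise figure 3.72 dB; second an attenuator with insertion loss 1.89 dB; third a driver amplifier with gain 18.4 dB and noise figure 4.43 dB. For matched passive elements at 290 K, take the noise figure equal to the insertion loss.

Convert to linear (a loss of L dB is a gain of −L dB): F_i = 10^(NF_i/10), G_i = 10^(G_i,dB/10)
  Stage 1: F_1 = 10^(3.72/10) = 2.355, G_1 = 10^(20.3/10) = 107.2
  Stage 2: F_2 = 10^(1.89/10) = 1.545, G_2 = 10^(−1.89/10) = 0.6471
  Stage 3: F_3 = 10^(4.43/10) = 2.773, G_3 = 10^(18.4/10) = 69.18
Friis cascade:
  F = 2.355 + (1.545 − 1)/107.2 + (2.773 − 1)/69.34 = 2.386
NF = 10 log₁₀(2.386) = 3.78 dB

3.78 dB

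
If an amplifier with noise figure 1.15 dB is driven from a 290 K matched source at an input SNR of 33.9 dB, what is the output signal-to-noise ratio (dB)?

By definition F = SNR_in/SNR_out, so in dB: SNR_out = SNR_in − NF
SNR_out = 33.9 − 1.15 = 32.75 dB

32.75 dB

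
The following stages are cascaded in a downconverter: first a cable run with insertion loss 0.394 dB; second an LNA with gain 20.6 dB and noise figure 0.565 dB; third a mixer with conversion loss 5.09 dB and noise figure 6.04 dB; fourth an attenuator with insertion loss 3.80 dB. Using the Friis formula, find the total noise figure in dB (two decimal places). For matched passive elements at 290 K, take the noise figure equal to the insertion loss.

Convert to linear (a loss of L dB is a gain of −L dB): F_i = 10^(NF_i/10), G_i = 10^(G_i,dB/10)
  Stage 1: F_1 = 10^(0.394/10) = 1.095, G_1 = 10^(−0.394/10) = 0.9133
  Stage 2: F_2 = 10^(0.565/10) = 1.139, G_2 = 10^(20.6/10) = 114.8
  Stage 3: F_3 = 10^(6.04/10) = 4.018, G_3 = 10^(−5.09/10) = 0.3097
  Stage 4: F_4 = 10^(3.80/10) = 2.399, G_4 = 10^(−3.80/10) = 0.4169
Friis cascade:
  F = 1.095 + (1.139 − 1)/0.9133 + (4.018 − 1)/104.9 + (2.399 − 1)/32.48 = 1.319
NF = 10 log₁₀(1.319) = 1.20 dB

1.20 dB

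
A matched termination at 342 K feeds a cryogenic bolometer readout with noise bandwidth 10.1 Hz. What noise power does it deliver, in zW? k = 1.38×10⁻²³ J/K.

47.7 zW

P_n = kTB = 1.38×10⁻²³ × 342 × 1.01×10¹ = 4.77×10⁻²⁰ W = 47.7 zW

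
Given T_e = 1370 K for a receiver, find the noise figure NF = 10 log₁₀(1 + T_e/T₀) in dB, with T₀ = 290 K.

7.58 dB

F = 1 + T_e/T₀ = 1 + 1370/290 = 5.72414
NF = 10 log₁₀(5.72414) = 7.58 dB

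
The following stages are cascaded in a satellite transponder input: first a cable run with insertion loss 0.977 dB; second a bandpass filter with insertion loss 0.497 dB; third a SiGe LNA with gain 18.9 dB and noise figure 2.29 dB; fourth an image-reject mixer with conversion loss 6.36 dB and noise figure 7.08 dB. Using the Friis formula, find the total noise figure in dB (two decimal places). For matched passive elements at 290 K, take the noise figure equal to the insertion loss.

3.90 dB

Convert to linear (a loss of L dB is a gain of −L dB): F_i = 10^(NF_i/10), G_i = 10^(G_i,dB/10)
  Stage 1: F_1 = 10^(0.977/10) = 1.252, G_1 = 10^(−0.977/10) = 0.7985
  Stage 2: F_2 = 10^(0.497/10) = 1.121, G_2 = 10^(−0.497/10) = 0.8919
  Stage 3: F_3 = 10^(2.29/10) = 1.694, G_3 = 10^(18.9/10) = 77.62
  Stage 4: F_4 = 10^(7.08/10) = 5.105, G_4 = 10^(−6.36/10) = 0.2312
Friis cascade:
  F = 1.252 + (1.121 − 1)/0.7985 + (1.694 − 1)/0.7122 + (5.105 − 1)/55.28 = 2.453
NF = 10 log₁₀(2.453) = 3.90 dB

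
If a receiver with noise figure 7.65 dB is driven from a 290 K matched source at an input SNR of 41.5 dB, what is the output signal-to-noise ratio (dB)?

By definition F = SNR_in/SNR_out, so in dB: SNR_out = SNR_in − NF
SNR_out = 41.5 − 7.65 = 33.85 dB

33.85 dB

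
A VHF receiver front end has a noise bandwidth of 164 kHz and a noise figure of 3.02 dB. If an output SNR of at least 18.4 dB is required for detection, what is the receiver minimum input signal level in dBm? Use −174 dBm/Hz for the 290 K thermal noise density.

Sensitivity = −174 + 10 log₁₀(B) + NF + SNR_min
= −174 + 52.15 + 3.02 + 18.4
= −100.43 dBm → −100.4 dBm

−100.4 dBm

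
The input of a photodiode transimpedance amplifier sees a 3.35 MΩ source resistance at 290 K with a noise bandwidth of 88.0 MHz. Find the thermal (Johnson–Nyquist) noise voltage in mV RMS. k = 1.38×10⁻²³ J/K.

2.17 mV

V_n = √(4kTRB)
4kTRB = 4 × 1.38×10⁻²³ × 290 × 3.35×10⁶ × 8.80×10⁷ = 4.72×10⁻⁶ V²
V_n = √(4.72×10⁻⁶) = 2.17×10⁻³ V = 2.17 mV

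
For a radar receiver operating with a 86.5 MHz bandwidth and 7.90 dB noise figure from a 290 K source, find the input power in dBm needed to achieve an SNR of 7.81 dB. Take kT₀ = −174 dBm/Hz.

−78.9 dBm

Sensitivity = −174 + 10 log₁₀(B) + NF + SNR_min
= −174 + 79.37 + 7.90 + 7.81
= −78.92 dBm → −78.9 dBm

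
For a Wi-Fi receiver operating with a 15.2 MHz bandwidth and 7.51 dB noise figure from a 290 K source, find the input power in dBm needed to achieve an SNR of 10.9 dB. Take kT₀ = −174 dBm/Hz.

−83.8 dBm

Sensitivity = −174 + 10 log₁₀(B) + NF + SNR_min
= −174 + 71.82 + 7.51 + 10.9
= −83.77 dBm → −83.8 dBm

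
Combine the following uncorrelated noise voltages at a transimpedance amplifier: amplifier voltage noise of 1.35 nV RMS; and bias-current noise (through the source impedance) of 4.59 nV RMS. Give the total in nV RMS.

4.78 nV

Uncorrelated sources add in power (mean-square): V_tot = √(ΣV_i²)
V_tot = √[(1.35×10⁻⁹)² + (4.59×10⁻⁹)²] = 4.78×10⁻⁹ V = 4.78 nV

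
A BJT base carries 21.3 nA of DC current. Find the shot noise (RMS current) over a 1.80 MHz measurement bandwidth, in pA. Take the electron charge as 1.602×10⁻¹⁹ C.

I_n = √(2qI·B)
2qI·B = 2 × 1.602×10⁻¹⁹ × 2.13×10⁻⁸ × 1.80×10⁶ = 1.23×10⁻²⁰ A²
I_n = √(1.23×10⁻²⁰) = 1.11×10⁻¹⁰ A = 111 pA

111 pA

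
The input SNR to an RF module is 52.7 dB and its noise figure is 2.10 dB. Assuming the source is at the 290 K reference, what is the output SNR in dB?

50.60 dB

By definition F = SNR_in/SNR_out, so in dB: SNR_out = SNR_in − NF
SNR_out = 52.7 − 2.10 = 50.60 dB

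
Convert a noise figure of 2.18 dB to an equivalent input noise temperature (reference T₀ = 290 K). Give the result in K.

189 K

F = 10^(2.18/10) = 1.65196
T_e = (F − 1)·T₀ = (1.65196 − 1) × 290 = 189 K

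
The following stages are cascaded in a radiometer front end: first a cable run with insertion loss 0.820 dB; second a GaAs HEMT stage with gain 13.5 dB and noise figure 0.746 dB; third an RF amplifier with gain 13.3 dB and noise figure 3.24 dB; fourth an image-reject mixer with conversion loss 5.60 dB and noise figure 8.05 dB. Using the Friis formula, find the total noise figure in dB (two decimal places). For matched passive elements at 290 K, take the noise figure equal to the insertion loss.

1.78 dB

Convert to linear (a loss of L dB is a gain of −L dB): F_i = 10^(NF_i/10), G_i = 10^(G_i,dB/10)
  Stage 1: F_1 = 10^(0.820/10) = 1.208, G_1 = 10^(−0.820/10) = 0.8279
  Stage 2: F_2 = 10^(0.746/10) = 1.187, G_2 = 10^(13.5/10) = 22.39
  Stage 3: F_3 = 10^(3.24/10) = 2.109, G_3 = 10^(13.3/10) = 21.38
  Stage 4: F_4 = 10^(8.05/10) = 6.383, G_4 = 10^(−5.60/10) = 0.2754
Friis cascade:
  F = 1.208 + (1.187 − 1)/0.8279 + (2.109 − 1)/18.54 + (6.383 − 1)/396.3 = 1.508
NF = 10 log₁₀(1.508) = 1.78 dB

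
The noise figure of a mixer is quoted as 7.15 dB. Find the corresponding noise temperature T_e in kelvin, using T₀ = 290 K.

F = 10^(7.15/10) = 5.188
T_e = (F − 1)·T₀ = (5.188 − 1) × 290 = 1215 K

1215 K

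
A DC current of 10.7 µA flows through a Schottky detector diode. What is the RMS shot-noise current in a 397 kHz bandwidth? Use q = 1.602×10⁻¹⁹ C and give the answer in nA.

1.17 nA

I_n = √(2qI·B)
2qI·B = 2 × 1.602×10⁻¹⁹ × 1.07×10⁻⁵ × 3.97×10⁵ = 1.36×10⁻¹⁸ A²
I_n = √(1.36×10⁻¹⁸) = 1.17×10⁻⁹ A = 1.17 nA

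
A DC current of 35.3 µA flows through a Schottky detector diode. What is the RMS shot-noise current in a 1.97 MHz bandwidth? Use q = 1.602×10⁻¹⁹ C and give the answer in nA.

4.72 nA

I_n = √(2qI·B)
2qI·B = 2 × 1.602×10⁻¹⁹ × 3.53×10⁻⁵ × 1.97×10⁶ = 2.23×10⁻¹⁷ A²
I_n = √(2.23×10⁻¹⁷) = 4.72×10⁻⁹ A = 4.72 nA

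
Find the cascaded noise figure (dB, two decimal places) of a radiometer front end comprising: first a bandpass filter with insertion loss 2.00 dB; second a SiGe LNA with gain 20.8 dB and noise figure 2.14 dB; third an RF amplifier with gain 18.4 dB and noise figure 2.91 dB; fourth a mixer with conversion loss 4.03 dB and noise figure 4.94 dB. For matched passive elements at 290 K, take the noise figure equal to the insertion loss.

Convert to linear (a loss of L dB is a gain of −L dB): F_i = 10^(NF_i/10), G_i = 10^(G_i,dB/10)
  Stage 1: F_1 = 10^(2.00/10) = 1.585, G_1 = 10^(−2.00/10) = 0.6310
  Stage 2: F_2 = 10^(2.14/10) = 1.637, G_2 = 10^(20.8/10) = 120.2
  Stage 3: F_3 = 10^(2.91/10) = 1.954, G_3 = 10^(18.4/10) = 69.18
  Stage 4: F_4 = 10^(4.94/10) = 3.119, G_4 = 10^(−4.03/10) = 0.3954
Friis cascade:
  F = 1.585 + (1.637 − 1)/0.6310 + (1.954 − 1)/75.86 + (3.119 − 1)/5248 = 2.607
NF = 10 log₁₀(2.607) = 4.16 dB

4.16 dB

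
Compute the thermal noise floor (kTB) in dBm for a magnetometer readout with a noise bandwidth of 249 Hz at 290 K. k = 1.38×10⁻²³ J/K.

P_n = kTB = 1.38×10⁻²³ × 290 × 2.49×10² = 9.96×10⁻¹⁹ W
In dBm: 10 log₁₀(9.96×10⁻¹⁹ / 10⁻³) = −150.0 dBm

−150.0 dBm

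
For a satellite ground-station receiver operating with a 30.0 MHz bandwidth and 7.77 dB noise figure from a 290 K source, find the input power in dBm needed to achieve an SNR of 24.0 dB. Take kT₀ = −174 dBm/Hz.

−67.5 dBm

Sensitivity = −174 + 10 log₁₀(B) + NF + SNR_min
= −174 + 74.77 + 7.77 + 24.0
= −67.46 dBm → −67.5 dBm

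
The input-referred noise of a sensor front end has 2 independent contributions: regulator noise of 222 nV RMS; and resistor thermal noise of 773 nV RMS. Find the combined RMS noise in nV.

804 nV

Uncorrelated sources add in power (mean-square): V_tot = √(ΣV_i²)
V_tot = √[(2.22×10⁻⁷)² + (7.73×10⁻⁷)²] = 8.04×10⁻⁷ V = 804 nV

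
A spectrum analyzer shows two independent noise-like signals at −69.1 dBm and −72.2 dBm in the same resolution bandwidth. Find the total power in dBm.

Convert to linear, add, convert back:
P₁ = 1.23×10⁻¹⁰ W, P₂ = 6.03×10⁻¹¹ W
P_tot = 1.83×10⁻¹⁰ W → 10 log₁₀(P_tot / 10⁻³) = −67.4 dBm

−67.4 dBm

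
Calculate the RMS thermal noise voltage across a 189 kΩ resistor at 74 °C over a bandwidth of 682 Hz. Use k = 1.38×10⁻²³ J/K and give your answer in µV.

1.57 µV

T = 74 °C + 273.15 = 347.15 K
V_n = √(4kTRB)
4kTRB = 4 × 1.38×10⁻²³ × 347.15 × 1.89×10⁵ × 6.82×10² = 2.47×10⁻¹² V²
V_n = √(2.47×10⁻¹²) = 1.57×10⁻⁶ V = 1.57 µV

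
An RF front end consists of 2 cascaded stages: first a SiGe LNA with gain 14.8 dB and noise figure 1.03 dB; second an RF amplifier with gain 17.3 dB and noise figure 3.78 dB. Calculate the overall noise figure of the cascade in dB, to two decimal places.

Convert to linear (a loss of L dB is a gain of −L dB): F_i = 10^(NF_i/10), G_i = 10^(G_i,dB/10)
  Stage 1: F_1 = 10^(1.03/10) = 1.268, G_1 = 10^(14.8/10) = 30.20
  Stage 2: F_2 = 10^(3.78/10) = 2.388, G_2 = 10^(17.3/10) = 53.70
Friis cascade:
  F = 1.268 + (2.388 − 1)/30.20 = 1.314
NF = 10 log₁₀(1.314) = 1.18 dB

1.18 dB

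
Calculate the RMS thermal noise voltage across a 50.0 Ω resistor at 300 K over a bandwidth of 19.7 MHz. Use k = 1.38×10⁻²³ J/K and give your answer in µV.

4.04 µV

V_n = √(4kTRB)
4kTRB = 4 × 1.38×10⁻²³ × 300 × 5.00×10¹ × 1.97×10⁷ = 1.63×10⁻¹¹ V²
V_n = √(1.63×10⁻¹¹) = 4.04×10⁻⁶ V = 4.04 µV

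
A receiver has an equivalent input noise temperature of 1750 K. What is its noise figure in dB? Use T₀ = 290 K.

8.47 dB

F = 1 + T_e/T₀ = 1 + 1750/290 = 7.03448
NF = 10 log₁₀(7.03448) = 8.47 dB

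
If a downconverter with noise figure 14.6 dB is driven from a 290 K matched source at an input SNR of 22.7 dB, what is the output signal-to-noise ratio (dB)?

By definition F = SNR_in/SNR_out, so in dB: SNR_out = SNR_in − NF
SNR_out = 22.7 − 14.6 = 8.1 dB

8.1 dB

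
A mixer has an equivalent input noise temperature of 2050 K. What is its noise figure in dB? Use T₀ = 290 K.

F = 1 + T_e/T₀ = 1 + 2050/290 = 8.06897
NF = 10 log₁₀(8.06897) = 9.07 dB

9.07 dB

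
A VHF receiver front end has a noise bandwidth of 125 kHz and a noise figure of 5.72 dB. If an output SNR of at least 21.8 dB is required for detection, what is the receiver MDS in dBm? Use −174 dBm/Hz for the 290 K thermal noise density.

−95.5 dBm

Sensitivity = −174 + 10 log₁₀(B) + NF + SNR_min
= −174 + 50.97 + 5.72 + 21.8
= −95.51 dBm → −95.5 dBm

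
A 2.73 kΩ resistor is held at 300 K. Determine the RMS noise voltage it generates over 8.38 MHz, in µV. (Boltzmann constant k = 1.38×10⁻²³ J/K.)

V_n = √(4kTRB)
4kTRB = 4 × 1.38×10⁻²³ × 300 × 2.73×10³ × 8.38×10⁶ = 3.79×10⁻¹⁰ V²
V_n = √(3.79×10⁻¹⁰) = 1.95×10⁻⁵ V = 19.5 µV

19.5 µV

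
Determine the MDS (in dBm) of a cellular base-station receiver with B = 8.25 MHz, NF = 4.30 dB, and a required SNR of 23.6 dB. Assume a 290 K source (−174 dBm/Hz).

−76.9 dBm

Sensitivity = −174 + 10 log₁₀(B) + NF + SNR_min
= −174 + 69.16 + 4.30 + 23.6
= −76.94 dBm → −76.9 dBm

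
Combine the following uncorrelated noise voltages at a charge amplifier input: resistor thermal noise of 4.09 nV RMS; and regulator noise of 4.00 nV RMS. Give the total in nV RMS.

5.72 nV

Uncorrelated sources add in power (mean-square): V_tot = √(ΣV_i²)
V_tot = √[(4.09×10⁻⁹)² + (4.00×10⁻⁹)²] = 5.72×10⁻⁹ V = 5.72 nV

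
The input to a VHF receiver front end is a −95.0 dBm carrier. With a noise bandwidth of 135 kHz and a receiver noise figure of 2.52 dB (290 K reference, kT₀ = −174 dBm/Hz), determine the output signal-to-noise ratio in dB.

25.2 dB

Noise floor: N = −174 + 10 log₁₀(B) + NF
10 log₁₀(1.35×10⁵) = 51.3 dB
N = −174 + 51.3 + 2.52 = −120.18 dBm
SNR = P_sig − N = −95.0 − (−120.18) = 25.18 dB → 25.2 dB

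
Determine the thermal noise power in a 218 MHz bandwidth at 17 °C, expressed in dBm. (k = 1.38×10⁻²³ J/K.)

−90.6 dBm

T = 17 °C + 273.15 = 290.15 K
P_n = kTB = 1.38×10⁻²³ × 290.15 × 2.18×10⁸ = 8.73×10⁻¹³ W
In dBm: 10 log₁₀(8.73×10⁻¹³ / 10⁻³) = −90.6 dBm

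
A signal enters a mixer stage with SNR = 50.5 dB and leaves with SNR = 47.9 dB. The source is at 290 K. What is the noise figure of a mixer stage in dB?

2.6 dB

NF (dB) = SNR_in(dB) − SNR_out(dB) when the source is at T₀
NF = 50.5 − 47.9 = 2.6 dB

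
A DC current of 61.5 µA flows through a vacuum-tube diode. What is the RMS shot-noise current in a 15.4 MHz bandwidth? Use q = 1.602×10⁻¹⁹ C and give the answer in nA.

I_n = √(2qI·B)
2qI·B = 2 × 1.602×10⁻¹⁹ × 6.15×10⁻⁵ × 1.54×10⁷ = 3.03×10⁻¹⁶ A²
I_n = √(3.03×10⁻¹⁶) = 1.74×10⁻⁸ A = 17.4 nA

17.4 nA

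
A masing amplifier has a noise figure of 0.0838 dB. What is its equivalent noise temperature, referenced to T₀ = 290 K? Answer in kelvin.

5.65 K

F = 10^(0.0838/10) = 1.01948
T_e = (F − 1)·T₀ = (1.01948 − 1) × 290 = 5.65 K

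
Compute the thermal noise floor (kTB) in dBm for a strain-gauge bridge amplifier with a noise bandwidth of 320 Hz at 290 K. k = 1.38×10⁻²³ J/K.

P_n = kTB = 1.38×10⁻²³ × 290 × 3.20×10² = 1.28×10⁻¹⁸ W
In dBm: 10 log₁₀(1.28×10⁻¹⁸ / 10⁻³) = −148.9 dBm

−148.9 dBm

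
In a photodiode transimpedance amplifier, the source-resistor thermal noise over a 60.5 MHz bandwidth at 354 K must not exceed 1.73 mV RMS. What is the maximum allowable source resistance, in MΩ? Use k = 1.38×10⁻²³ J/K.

2.53 MΩ

Johnson–Nyquist: V_n = √(4kTRB) ⇒ R = V_n² / (4kTB)
4kTB = 4 × 1.38×10⁻²³ × 354 × 6.05×10⁷ = 1.18×10⁻¹²
R = (1.73×10⁻³)² / 1.18×10⁻¹² = 2.53×10⁶ Ω = 2.53 MΩ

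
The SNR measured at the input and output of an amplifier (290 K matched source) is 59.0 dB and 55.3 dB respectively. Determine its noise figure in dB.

3.7 dB

NF (dB) = SNR_in(dB) − SNR_out(dB) when the source is at T₀
NF = 59.0 − 55.3 = 3.7 dB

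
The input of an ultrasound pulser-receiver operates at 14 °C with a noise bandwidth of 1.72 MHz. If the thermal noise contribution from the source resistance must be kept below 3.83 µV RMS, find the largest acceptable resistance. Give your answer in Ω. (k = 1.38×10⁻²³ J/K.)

538 Ω

T = 14 °C + 273.15 = 287.15 K
Johnson–Nyquist: V_n = √(4kTRB) ⇒ R = V_n² / (4kTB)
4kTB = 4 × 1.38×10⁻²³ × 287.15 × 1.72×10⁶ = 2.73×10⁻¹⁴
R = (3.83×10⁻⁶)² / 2.73×10⁻¹⁴ = 5.38×10² Ω = 538 Ω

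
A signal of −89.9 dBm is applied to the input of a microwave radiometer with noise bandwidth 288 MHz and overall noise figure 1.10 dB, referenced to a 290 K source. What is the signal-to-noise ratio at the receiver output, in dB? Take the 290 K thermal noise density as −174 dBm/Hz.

−1.6 dB

Noise floor: N = −174 + 10 log₁₀(B) + NF
10 log₁₀(2.88×10⁸) = 84.59 dB
N = −174 + 84.59 + 1.10 = −88.31 dBm
SNR = P_sig − N = −89.9 − (−88.31) = −1.59 dB → −1.6 dB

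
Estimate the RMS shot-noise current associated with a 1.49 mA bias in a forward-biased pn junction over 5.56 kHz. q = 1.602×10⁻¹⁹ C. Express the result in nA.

1.63 nA

I_n = √(2qI·B)
2qI·B = 2 × 1.602×10⁻¹⁹ × 1.49×10⁻³ × 5.56×10³ = 2.65×10⁻¹⁸ A²
I_n = √(2.65×10⁻¹⁸) = 1.63×10⁻⁹ A = 1.63 nA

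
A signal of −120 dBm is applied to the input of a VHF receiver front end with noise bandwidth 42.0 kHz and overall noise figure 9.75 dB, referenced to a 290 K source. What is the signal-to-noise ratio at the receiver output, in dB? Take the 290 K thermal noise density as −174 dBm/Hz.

−2.0 dB

Noise floor: N = −174 + 10 log₁₀(B) + NF
10 log₁₀(4.20×10⁴) = 46.23 dB
N = −174 + 46.23 + 9.75 = −118.02 dBm
SNR = P_sig − N = −120 − (−118.02) = −1.98 dB → −2.0 dB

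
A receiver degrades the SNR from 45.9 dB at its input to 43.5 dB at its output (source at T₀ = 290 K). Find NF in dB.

NF (dB) = SNR_in(dB) − SNR_out(dB) when the source is at T₀
NF = 45.9 − 43.5 = 2.4 dB

2.4 dB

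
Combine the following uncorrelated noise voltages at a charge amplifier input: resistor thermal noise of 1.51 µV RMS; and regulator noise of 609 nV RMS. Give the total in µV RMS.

1.63 µV

Uncorrelated sources add in power (mean-square): V_tot = √(ΣV_i²)
V_tot = √[(1.51×10⁻⁶)² + (6.09×10⁻⁷)²] = 1.63×10⁻⁶ V = 1.63 µV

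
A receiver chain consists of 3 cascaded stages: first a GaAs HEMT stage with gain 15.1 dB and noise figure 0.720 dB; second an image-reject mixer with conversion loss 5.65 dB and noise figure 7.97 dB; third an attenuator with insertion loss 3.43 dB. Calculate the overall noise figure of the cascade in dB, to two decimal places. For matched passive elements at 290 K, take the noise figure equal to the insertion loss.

1.70 dB

Convert to linear (a loss of L dB is a gain of −L dB): F_i = 10^(NF_i/10), G_i = 10^(G_i,dB/10)
  Stage 1: F_1 = 10^(0.720/10) = 1.180, G_1 = 10^(15.1/10) = 32.36
  Stage 2: F_2 = 10^(7.97/10) = 6.266, G_2 = 10^(−5.65/10) = 0.2723
  Stage 3: F_3 = 10^(3.43/10) = 2.203, G_3 = 10^(−3.43/10) = 0.4539
Friis cascade:
  F = 1.180 + (6.266 − 1)/32.36 + (2.203 − 1)/8.810 = 1.480
NF = 10 log₁₀(1.480) = 1.70 dB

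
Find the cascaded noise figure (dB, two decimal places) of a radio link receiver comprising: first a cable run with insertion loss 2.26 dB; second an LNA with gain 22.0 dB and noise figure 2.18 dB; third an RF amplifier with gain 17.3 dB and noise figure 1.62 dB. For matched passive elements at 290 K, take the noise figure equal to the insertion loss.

Convert to linear (a loss of L dB is a gain of −L dB): F_i = 10^(NF_i/10), G_i = 10^(G_i,dB/10)
  Stage 1: F_1 = 10^(2.26/10) = 1.683, G_1 = 10^(−2.26/10) = 0.5943
  Stage 2: F_2 = 10^(2.18/10) = 1.652, G_2 = 10^(22.0/10) = 158.5
  Stage 3: F_3 = 10^(1.62/10) = 1.452, G_3 = 10^(17.3/10) = 53.70
Friis cascade:
  F = 1.683 + (1.652 − 1)/0.5943 + (1.452 − 1)/94.19 = 2.785
NF = 10 log₁₀(2.785) = 4.45 dB

4.45 dB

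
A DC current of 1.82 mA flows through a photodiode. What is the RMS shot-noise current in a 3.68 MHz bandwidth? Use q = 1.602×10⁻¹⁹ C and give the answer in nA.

I_n = √(2qI·B)
2qI·B = 2 × 1.602×10⁻¹⁹ × 1.82×10⁻³ × 3.68×10⁶ = 2.15×10⁻¹⁵ A²
I_n = √(2.15×10⁻¹⁵) = 4.63×10⁻⁸ A = 46.3 nA

46.3 nA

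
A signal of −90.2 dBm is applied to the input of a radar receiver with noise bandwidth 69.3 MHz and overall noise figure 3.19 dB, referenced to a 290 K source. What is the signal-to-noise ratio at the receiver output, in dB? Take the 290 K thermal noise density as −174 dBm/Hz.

Noise floor: N = −174 + 10 log₁₀(B) + NF
10 log₁₀(6.93×10⁷) = 78.41 dB
N = −174 + 78.41 + 3.19 = −92.40 dBm
SNR = P_sig − N = −90.2 − (−92.40) = 2.20 dB → 2.2 dB

2.2 dB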